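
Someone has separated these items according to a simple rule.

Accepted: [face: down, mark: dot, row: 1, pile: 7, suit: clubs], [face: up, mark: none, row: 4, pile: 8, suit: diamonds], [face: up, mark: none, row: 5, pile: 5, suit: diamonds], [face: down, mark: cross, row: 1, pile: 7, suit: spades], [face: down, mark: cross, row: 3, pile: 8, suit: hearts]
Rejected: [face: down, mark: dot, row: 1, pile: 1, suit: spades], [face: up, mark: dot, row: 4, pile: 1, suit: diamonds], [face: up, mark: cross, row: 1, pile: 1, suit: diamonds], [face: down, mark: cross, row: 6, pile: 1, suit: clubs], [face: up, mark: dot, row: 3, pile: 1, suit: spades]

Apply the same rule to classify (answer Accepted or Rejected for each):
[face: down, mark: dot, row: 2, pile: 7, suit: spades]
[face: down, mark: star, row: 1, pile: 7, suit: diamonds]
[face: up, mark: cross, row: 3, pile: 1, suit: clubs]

Accepted, Accepted, Rejected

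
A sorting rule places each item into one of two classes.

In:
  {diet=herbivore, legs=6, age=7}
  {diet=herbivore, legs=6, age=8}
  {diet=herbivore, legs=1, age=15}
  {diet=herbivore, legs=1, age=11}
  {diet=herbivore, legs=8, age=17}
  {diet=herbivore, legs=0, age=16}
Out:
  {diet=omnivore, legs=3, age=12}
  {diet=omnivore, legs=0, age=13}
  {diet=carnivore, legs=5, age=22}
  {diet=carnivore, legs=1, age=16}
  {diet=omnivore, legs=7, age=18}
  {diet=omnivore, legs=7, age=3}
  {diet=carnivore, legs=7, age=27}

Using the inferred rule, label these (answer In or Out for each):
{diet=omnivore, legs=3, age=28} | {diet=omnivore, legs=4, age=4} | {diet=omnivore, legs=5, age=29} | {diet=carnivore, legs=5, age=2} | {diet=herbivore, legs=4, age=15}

Out, Out, Out, Out, In

Rule: diet is herbivore. This holds for each 'In' example and fails for each 'Out' one.
{diet=omnivore, legs=3, age=28} → diet is omnivore → Out. {diet=omnivore, legs=4, age=4} → diet is omnivore → Out. {diet=omnivore, legs=5, age=29} → diet is omnivore → Out. {diet=carnivore, legs=5, age=2} → diet is carnivore → Out. {diet=herbivore, legs=4, age=15} → diet is herbivore → In.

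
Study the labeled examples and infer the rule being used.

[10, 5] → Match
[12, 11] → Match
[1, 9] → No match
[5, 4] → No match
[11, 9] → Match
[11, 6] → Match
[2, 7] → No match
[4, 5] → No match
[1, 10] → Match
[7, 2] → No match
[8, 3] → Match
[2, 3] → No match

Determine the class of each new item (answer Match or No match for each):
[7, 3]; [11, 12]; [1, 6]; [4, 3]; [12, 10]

No match, Match, No match, No match, Match

Rule: sum ≥ 11. This holds for each 'Match' example and fails for each 'No match' one.
No match: [7, 3], since 7+3 = 10. Match: [11, 12], since 11+12 = 23. No match: [1, 6], since 1+6 = 7. No match: [4, 3], since 4+3 = 7. Match: [12, 10], since 12+10 = 22.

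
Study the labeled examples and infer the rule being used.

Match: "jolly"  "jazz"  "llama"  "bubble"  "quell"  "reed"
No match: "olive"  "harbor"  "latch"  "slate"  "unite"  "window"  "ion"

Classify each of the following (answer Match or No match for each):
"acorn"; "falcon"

'Match' ⟺ has a double letter.
"acorn" → no doubled letter → No match. "falcon" → no doubled letter → No match.

No match, No match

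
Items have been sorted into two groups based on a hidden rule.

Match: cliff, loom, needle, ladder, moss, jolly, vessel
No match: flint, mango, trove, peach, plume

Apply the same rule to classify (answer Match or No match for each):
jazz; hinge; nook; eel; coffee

The classifier is using: has a double letter.
jazz → 'zz' doubled → Match. hinge → no doubled letter → No match. nook → 'oo' doubled → Match. eel → 'ee' doubled → Match. coffee → 'ff' doubled → Match.

Match, No match, Match, Match, Match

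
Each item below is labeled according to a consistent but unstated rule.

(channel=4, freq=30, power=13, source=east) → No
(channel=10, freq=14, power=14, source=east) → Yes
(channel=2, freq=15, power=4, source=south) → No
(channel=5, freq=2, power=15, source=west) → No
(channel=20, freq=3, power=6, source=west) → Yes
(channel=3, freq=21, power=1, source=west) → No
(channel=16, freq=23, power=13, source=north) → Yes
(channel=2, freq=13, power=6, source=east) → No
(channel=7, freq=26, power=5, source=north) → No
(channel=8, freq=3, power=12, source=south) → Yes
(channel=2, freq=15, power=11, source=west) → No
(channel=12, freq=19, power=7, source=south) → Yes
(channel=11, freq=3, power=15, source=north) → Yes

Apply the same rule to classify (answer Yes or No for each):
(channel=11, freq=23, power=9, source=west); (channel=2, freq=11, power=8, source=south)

Yes, No

The pattern is that an item is 'Yes' exactly when: channel ≥ 8.
(channel=11, freq=23, power=9, source=west): channel = 11, qualifies → Yes. (channel=2, freq=11, power=8, source=south): channel = 2, does not satisfy this → No.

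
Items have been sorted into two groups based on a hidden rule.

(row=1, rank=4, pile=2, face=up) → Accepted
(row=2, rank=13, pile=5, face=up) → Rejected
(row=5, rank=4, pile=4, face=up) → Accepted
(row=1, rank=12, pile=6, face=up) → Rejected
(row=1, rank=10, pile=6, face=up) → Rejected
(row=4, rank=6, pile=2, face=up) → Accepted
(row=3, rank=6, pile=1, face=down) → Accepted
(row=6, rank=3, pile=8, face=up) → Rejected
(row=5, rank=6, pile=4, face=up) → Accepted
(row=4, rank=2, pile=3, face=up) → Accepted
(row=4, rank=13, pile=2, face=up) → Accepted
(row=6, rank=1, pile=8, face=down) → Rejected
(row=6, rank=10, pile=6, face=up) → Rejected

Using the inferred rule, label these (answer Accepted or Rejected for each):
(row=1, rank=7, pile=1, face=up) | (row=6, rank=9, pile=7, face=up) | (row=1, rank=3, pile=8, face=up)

The common property of the 'Accepted' items is: pile ≤ 4. No 'Rejected' item has it.
(row=1, rank=7, pile=1, face=up): Accepted (pile = 1). (row=6, rank=9, pile=7, face=up): Rejected (pile = 7). (row=1, rank=3, pile=8, face=up): Rejected (pile = 8).

Accepted, Rejected, Rejected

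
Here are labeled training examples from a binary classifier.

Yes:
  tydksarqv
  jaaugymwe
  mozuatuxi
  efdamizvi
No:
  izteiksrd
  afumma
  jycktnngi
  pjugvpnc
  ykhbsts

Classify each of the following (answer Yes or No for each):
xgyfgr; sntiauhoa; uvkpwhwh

The simplest hypothesis consistent with all the labels is: odd length AND contains 'a'.
xgyfgr — length 6, no 'a', hence No.
sntiauhoa — length 9, has 'a', hence Yes.
uvkpwhwh — length 8, no 'a', hence No.

No, Yes, No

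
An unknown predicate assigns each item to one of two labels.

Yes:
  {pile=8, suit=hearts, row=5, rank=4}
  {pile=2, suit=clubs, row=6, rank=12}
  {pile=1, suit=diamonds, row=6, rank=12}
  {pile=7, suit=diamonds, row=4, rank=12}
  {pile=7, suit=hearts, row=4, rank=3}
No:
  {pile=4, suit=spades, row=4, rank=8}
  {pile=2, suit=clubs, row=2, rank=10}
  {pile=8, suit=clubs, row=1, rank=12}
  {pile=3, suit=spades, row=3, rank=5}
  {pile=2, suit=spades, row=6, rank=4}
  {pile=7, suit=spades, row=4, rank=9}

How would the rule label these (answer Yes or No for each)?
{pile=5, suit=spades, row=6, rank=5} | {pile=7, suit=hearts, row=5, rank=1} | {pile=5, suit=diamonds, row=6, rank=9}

No, Yes, Yes

The simplest hypothesis consistent with all the labels is: suit is not spades AND row ≥ 3.
No: {pile=5, suit=spades, row=6, rank=5}, since suit is spades, row = 6. Yes: {pile=7, suit=hearts, row=5, rank=1}, since suit is hearts, row = 5. Yes: {pile=5, suit=diamonds, row=6, rank=9}, since suit is diamonds, row = 6.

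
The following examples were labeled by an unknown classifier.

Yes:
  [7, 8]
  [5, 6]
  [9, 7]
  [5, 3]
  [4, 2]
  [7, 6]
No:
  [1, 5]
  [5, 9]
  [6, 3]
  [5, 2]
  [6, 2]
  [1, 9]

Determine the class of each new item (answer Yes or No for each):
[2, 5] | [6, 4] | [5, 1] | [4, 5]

No, Yes, No, Yes

Rule: |first − second| ≤ 2. This holds for each 'Yes' example and fails for each 'No' one.
[2, 5]: No (|2−5| = 3). [6, 4]: Yes (|6−4| = 2). [5, 1]: No (|5−1| = 4). [4, 5]: Yes (|4−5| = 1).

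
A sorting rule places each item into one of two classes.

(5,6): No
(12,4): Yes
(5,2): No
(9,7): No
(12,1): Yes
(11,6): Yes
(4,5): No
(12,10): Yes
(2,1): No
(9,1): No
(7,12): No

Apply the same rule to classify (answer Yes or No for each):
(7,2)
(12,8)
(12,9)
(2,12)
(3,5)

No, Yes, Yes, No, No

'Yes' ⟺ first ≥ 10.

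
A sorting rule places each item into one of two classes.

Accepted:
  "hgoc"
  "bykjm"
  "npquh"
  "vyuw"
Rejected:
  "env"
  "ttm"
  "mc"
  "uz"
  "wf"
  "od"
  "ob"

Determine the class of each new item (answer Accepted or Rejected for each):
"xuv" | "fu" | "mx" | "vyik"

Rejected, Rejected, Rejected, Accepted

The distinguishing property — length ≥ 4 — holds for all the 'Accepted' cases and none of the 'Rejected' cases.
"xuv": length 3, fails the rule → Rejected. "fu": length 2, fails the rule → Rejected. "mx": length 2, fails the rule → Rejected. "vyik": length 4, checks out → Accepted.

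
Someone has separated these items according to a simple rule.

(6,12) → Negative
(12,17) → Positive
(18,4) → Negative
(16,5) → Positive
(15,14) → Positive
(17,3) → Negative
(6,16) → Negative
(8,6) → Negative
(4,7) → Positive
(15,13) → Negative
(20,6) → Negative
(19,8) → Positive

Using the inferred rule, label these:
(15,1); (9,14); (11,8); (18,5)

The simplest hypothesis consistent with all the labels is: sum is odd.
(15,1): 15+1 = 16, does not fit → Negative. (9,14): 9+14 = 23, checks out → Positive. (11,8): 11+8 = 19, checks out → Positive. (18,5): 18+5 = 23, checks out → Positive.

Negative, Positive, Positive, Positive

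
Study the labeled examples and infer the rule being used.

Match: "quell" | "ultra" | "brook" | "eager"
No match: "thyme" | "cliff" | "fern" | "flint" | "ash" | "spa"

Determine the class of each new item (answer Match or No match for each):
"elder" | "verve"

All 'Match' examples share one property — has ≥ 2 vowels — and every 'No match' example lacks it.
"elder": 2 vowels — checks out, so Match.
"verve": 2 vowels — checks out, so Match.

Match, Match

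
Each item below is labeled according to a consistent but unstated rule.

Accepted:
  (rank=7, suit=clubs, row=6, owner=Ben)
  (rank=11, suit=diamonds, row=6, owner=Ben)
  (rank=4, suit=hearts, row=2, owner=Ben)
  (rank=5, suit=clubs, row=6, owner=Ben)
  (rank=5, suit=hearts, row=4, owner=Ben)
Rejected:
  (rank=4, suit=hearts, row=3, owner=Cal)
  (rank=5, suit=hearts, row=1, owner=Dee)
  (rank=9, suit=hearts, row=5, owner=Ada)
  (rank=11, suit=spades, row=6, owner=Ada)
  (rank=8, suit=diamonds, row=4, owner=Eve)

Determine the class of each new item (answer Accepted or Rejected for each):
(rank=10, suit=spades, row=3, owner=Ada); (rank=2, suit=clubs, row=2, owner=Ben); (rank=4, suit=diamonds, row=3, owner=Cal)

Rejected, Accepted, Rejected

A rule that fits every label: owner is Ben — true of each 'Accepted' example, false of each 'Rejected' one.
Rejected: (rank=10, suit=spades, row=3, owner=Ada), since owner is Ada. Accepted: (rank=2, suit=clubs, row=2, owner=Ben), since owner is Ben. Rejected: (rank=4, suit=diamonds, row=3, owner=Cal), since owner is Cal.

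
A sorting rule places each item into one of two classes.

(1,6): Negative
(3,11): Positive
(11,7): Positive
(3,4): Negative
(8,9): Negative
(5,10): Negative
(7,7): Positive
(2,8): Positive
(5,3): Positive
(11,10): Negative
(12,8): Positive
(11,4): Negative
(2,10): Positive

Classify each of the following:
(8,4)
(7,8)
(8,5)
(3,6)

The simplest hypothesis consistent with all the labels is: sum is even.
Positive: (8,4), since 8+4 = 12. Negative: (7,8), since 7+8 = 15. Negative: (8,5), since 8+5 = 13. Negative: (3,6), since 3+6 = 9.

Positive, Negative, Negative, Negative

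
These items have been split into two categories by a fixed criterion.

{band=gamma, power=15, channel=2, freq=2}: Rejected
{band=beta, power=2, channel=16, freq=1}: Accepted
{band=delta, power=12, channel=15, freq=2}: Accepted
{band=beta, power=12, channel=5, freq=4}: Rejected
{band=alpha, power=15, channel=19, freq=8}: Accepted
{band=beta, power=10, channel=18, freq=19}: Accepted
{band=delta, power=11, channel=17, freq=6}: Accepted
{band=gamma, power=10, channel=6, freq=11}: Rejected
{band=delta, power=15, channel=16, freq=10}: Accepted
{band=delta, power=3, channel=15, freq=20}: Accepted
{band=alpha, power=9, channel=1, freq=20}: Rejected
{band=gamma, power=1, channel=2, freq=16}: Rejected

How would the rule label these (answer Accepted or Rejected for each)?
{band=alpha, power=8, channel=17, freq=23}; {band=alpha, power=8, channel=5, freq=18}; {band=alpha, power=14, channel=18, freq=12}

Accepted, Rejected, Accepted

Rule: channel ≥ 15. This holds for each 'Accepted' example and fails for each 'Rejected' one.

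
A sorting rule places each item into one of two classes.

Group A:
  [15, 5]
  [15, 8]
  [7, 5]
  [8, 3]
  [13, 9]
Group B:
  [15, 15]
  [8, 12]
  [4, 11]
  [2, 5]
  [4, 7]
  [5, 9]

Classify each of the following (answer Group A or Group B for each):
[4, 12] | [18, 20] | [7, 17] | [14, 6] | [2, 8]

Group B, Group B, Group B, Group A, Group B

One predicate separates the groups cleanly: first > second.
[4, 12]: 4 < 12, does not satisfy this → Group B.
[18, 20]: 18 < 20, does not satisfy this → Group B.
[7, 17]: 7 < 17, does not satisfy this → Group B.
[14, 6]: 14 > 6, fits → Group A.
[2, 8]: 2 < 8, does not satisfy this → Group B.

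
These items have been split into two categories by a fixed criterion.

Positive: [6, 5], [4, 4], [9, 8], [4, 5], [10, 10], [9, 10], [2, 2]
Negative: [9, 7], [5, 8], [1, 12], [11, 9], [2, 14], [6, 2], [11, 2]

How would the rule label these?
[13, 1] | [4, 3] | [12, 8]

Negative, Positive, Negative

The classifier is using: |first − second| ≤ 1.
[13, 1]: |13−1| = 12 — doesn't qualify, so Negative. [4, 3]: |4−3| = 1 — fits, so Positive. [12, 8]: |12−8| = 4 — doesn't qualify, so Negative.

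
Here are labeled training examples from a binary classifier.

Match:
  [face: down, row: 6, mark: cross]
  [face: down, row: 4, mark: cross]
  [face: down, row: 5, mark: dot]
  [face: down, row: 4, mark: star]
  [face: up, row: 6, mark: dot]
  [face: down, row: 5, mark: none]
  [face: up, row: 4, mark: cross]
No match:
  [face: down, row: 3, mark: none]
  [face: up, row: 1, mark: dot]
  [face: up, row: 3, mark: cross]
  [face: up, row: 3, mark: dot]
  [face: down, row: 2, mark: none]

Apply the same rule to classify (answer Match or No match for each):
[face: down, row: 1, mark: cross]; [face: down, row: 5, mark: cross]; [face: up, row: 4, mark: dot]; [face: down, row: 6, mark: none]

No match, Match, Match, Match

The distinguishing property — row ≥ 4 — holds for all the 'Match' cases and none of the 'No match' cases.
[face: down, row: 1, mark: cross] → row = 1 → No match. [face: down, row: 5, mark: cross] → row = 5 → Match. [face: up, row: 4, mark: dot] → row = 4 → Match. [face: down, row: 6, mark: none] → row = 6 → Match.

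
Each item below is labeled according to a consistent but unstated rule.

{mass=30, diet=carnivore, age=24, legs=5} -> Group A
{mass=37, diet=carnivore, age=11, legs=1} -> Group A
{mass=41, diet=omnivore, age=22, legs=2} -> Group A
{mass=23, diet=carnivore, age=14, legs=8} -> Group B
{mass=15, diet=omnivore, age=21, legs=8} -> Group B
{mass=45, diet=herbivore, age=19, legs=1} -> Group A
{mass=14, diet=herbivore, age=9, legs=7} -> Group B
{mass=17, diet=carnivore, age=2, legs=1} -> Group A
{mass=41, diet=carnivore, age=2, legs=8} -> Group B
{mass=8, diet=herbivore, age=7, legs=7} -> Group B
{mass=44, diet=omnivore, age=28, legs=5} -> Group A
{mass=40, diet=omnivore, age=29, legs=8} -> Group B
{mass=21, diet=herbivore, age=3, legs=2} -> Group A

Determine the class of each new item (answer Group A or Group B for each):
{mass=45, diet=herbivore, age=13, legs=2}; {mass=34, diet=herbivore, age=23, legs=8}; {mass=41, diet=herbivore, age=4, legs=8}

The classifier is using: legs ≤ 5.
{mass=45, diet=herbivore, age=13, legs=2}: legs = 2 — satisfies this, so Group A.
{mass=34, diet=herbivore, age=23, legs=8}: legs = 8 — does not fit, so Group B.
{mass=41, diet=herbivore, age=4, legs=8}: legs = 8 — does not fit, so Group B.

Group A, Group B, Group B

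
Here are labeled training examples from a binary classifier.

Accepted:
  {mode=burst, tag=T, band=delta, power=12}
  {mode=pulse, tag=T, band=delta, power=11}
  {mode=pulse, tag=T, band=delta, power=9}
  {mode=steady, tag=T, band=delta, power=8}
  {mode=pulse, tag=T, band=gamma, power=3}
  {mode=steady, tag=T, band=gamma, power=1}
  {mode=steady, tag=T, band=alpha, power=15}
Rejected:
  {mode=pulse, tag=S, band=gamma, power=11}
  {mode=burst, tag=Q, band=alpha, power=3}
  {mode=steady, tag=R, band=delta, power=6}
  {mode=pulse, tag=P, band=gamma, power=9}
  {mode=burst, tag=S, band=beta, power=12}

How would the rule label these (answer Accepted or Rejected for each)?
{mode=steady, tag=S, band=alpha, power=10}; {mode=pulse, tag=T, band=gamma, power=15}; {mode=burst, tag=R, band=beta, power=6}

Rejected, Accepted, Rejected

The rule appears to be: tag is T.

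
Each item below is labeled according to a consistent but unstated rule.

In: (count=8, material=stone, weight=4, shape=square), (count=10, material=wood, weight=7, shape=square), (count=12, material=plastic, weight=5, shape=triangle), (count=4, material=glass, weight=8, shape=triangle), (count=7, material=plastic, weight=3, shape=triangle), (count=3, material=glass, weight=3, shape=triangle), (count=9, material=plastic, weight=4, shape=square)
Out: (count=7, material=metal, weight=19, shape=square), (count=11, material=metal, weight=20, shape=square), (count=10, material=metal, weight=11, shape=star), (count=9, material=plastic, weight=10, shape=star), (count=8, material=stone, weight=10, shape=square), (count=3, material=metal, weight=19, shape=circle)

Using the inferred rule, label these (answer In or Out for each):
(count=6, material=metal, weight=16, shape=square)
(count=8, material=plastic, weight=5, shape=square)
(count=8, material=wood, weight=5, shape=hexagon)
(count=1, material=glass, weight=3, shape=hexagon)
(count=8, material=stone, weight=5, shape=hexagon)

Out, In, In, In, In

The common property of the 'In' items is: weight ≤ 8. No 'Out' item has it.
(count=6, material=metal, weight=16, shape=square) — weight = 16, hence Out. (count=8, material=plastic, weight=5, shape=square) — weight = 5, hence In. (count=8, material=wood, weight=5, shape=hexagon) — weight = 5, hence In. (count=1, material=glass, weight=3, shape=hexagon) — weight = 3, hence In. (count=8, material=stone, weight=5, shape=hexagon) — weight = 5, hence In.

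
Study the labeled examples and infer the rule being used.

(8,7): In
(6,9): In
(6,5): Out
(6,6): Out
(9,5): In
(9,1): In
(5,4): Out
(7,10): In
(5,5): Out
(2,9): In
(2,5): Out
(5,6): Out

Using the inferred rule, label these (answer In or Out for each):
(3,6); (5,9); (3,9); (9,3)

One predicate separates the groups cleanly: max ≥ 7.
(3,6) — max 6, hence Out.
(5,9) — max 9, hence In.
(3,9) — max 9, hence In.
(9,3) — max 9, hence In.

Out, In, In, In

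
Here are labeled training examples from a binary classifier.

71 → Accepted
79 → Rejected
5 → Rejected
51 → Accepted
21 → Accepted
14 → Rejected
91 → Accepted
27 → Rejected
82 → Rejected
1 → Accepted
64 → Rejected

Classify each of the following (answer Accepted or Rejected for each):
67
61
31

A rule that fits every label: ends in digit 1 — true of each 'Accepted' example, false of each 'Rejected' one.
67: Rejected (last digit 7). 61: Accepted (last digit 1). 31: Accepted (last digit 1).

Rejected, Accepted, Accepted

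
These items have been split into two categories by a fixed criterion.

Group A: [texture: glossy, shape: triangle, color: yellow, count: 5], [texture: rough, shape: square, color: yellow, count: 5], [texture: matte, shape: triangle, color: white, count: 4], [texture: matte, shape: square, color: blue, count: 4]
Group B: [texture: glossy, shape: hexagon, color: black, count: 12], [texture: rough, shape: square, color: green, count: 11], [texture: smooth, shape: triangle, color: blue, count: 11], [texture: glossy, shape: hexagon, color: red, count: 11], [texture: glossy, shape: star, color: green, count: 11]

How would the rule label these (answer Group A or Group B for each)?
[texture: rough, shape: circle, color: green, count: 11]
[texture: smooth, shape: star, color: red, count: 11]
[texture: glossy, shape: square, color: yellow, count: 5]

All 'Group A' examples share one property — count ≤ 5 — and every 'Group B' example lacks it.
[texture: rough, shape: circle, color: green, count: 11] → count = 11 → Group B. [texture: smooth, shape: star, color: red, count: 11] → count = 11 → Group B. [texture: glossy, shape: square, color: yellow, count: 5] → count = 5 → Group A.

Group B, Group B, Group A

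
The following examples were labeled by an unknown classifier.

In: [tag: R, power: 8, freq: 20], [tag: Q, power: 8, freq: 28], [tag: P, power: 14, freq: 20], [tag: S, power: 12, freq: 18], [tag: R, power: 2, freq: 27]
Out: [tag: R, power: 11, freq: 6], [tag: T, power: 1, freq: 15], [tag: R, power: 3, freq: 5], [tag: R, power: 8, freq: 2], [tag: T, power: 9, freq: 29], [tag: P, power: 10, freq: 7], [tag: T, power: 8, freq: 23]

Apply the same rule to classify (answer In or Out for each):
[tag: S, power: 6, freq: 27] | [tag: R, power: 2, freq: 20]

Rule: tag is not T AND freq ≥ 15. This holds for each 'In' example and fails for each 'Out' one.
[tag: S, power: 6, freq: 27] → tag is S, freq = 27 → In.
[tag: R, power: 2, freq: 20] → tag is R, freq = 20 → In.

In, In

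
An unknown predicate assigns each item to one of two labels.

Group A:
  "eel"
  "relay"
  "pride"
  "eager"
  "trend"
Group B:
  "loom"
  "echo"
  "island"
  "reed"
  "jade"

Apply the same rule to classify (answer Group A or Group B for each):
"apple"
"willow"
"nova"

Group A, Group B, Group B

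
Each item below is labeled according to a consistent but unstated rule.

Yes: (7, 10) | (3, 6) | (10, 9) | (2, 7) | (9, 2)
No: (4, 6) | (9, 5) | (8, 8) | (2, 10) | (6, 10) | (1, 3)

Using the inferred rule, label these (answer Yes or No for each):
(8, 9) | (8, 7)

Yes, Yes

The simplest hypothesis consistent with all the labels is: sum is odd.
(8, 9) — 8+9 = 17, hence Yes.
(8, 7) — 8+7 = 15, hence Yes.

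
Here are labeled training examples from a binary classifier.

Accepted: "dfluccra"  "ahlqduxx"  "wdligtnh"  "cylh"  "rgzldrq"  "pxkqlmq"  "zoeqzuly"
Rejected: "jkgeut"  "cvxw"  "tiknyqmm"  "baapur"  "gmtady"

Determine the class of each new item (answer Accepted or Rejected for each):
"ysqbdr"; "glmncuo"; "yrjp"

Every 'Accepted' example satisfies: contains 'l'. None of the 'Rejected' examples do.

Rejected, Accepted, Rejected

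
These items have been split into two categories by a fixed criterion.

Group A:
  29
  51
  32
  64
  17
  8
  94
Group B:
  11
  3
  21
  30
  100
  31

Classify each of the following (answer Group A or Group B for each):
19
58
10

Group A, Group A, Group B

'Group A' ⟺ digit sum ≥ 5.
19: Group A (digit sum 1+9 = 10). 58: Group A (digit sum 5+8 = 13). 10: Group B (digit sum 1+0 = 1).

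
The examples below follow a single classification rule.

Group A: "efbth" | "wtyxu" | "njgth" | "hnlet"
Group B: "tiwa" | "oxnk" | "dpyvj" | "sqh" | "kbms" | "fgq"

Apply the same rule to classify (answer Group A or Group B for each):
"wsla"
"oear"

Group B, Group B

Every 'Group A' example satisfies: odd length AND contains 't'. None of the 'Group B' examples do.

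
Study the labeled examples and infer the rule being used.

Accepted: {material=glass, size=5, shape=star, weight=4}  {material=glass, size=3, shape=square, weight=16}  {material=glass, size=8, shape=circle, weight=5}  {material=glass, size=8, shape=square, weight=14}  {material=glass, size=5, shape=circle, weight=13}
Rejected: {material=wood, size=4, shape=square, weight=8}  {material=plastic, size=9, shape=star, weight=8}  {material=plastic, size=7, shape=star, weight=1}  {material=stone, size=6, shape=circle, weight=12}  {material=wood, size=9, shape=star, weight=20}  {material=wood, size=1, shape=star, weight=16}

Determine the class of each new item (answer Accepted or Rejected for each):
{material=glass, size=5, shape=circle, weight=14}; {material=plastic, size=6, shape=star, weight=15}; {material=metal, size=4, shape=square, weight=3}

The common property of the 'Accepted' items is: material is glass. No 'Rejected' item has it.

Accepted, Rejected, Rejected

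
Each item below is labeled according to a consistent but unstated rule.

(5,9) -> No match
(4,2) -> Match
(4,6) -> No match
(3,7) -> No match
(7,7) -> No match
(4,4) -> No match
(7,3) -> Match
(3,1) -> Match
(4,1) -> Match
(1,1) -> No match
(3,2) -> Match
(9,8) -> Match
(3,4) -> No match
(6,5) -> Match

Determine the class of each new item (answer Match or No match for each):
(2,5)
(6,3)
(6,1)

No match, Match, Match

Looking at the examples, the only property every 'Match' case has and every 'No match' case lacks is: first > second.
No match: (2,5), since 2 < 5. Match: (6,3), since 6 > 3. Match: (6,1), since 6 > 1.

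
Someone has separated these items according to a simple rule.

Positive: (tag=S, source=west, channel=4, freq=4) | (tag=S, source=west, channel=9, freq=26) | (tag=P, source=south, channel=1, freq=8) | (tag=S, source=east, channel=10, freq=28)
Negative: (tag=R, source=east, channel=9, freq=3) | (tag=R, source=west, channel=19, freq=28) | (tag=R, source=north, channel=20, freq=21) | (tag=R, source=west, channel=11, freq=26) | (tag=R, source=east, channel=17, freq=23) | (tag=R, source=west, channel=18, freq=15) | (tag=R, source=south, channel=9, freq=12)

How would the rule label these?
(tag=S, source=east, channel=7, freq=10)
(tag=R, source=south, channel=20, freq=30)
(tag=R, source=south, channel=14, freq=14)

Checking candidate rules against both groups, what survives is: tag is not R.
Positive: (tag=S, source=east, channel=7, freq=10), since tag is S.
Negative: (tag=R, source=south, channel=20, freq=30), since tag is R.
Negative: (tag=R, source=south, channel=14, freq=14), since tag is R.

Positive, Negative, Negative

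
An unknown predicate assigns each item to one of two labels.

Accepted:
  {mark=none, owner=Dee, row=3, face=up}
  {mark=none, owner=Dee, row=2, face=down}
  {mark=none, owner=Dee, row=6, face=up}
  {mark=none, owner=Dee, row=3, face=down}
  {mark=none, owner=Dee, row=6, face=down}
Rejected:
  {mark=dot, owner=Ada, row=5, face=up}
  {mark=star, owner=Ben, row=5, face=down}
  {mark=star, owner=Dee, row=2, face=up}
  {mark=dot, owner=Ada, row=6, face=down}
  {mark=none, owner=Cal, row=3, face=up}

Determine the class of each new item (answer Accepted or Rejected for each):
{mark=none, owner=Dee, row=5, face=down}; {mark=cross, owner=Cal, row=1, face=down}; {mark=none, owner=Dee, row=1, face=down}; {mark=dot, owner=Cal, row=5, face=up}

The simplest hypothesis consistent with all the labels is: mark is none AND owner is Dee.
{mark=none, owner=Dee, row=5, face=down}: Accepted (mark is none, owner is Dee). {mark=cross, owner=Cal, row=1, face=down}: Rejected (mark is cross, owner is Cal). {mark=none, owner=Dee, row=1, face=down}: Accepted (mark is none, owner is Dee). {mark=dot, owner=Cal, row=5, face=up}: Rejected (mark is dot, owner is Cal).

Accepted, Rejected, Accepted, Rejected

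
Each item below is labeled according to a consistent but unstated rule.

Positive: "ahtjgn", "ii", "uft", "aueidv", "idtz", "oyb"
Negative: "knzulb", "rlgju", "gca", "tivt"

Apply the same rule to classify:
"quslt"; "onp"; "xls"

Looking at the examples, the only property every 'Positive' case has and every 'Negative' case lacks is: starts with a vowel.
"quslt": Negative (starts with 'q'). "onp": Positive (starts with 'o'). "xls": Negative (starts with 'x').

Negative, Positive, Negative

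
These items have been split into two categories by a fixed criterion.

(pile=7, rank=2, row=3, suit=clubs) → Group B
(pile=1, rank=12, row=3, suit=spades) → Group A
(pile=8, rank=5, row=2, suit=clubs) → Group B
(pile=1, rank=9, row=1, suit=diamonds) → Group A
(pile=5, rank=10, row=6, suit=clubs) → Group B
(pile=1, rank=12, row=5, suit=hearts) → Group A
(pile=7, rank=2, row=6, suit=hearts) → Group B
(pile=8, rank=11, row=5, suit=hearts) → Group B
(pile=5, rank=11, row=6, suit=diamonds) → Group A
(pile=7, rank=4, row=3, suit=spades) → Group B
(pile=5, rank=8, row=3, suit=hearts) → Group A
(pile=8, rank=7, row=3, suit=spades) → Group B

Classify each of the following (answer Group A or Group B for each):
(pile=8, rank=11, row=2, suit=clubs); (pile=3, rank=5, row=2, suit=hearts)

One predicate separates the groups cleanly: pile ≤ 5 AND rank ≠ 10.
(pile=8, rank=11, row=2, suit=clubs): Group B (pile = 8, rank = 11). (pile=3, rank=5, row=2, suit=hearts): Group A (pile = 3, rank = 5).

Group B, Group A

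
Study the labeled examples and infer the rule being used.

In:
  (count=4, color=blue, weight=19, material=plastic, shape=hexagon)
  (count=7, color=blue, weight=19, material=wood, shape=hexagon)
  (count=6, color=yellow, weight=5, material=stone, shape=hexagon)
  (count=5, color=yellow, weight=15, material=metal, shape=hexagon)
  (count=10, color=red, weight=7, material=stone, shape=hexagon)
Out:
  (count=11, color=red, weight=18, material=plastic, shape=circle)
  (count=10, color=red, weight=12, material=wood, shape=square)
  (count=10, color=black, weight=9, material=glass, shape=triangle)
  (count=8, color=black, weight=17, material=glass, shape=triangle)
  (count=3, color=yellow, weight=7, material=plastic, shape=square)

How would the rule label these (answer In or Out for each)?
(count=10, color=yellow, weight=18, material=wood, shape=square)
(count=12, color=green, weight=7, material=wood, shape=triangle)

The distinguishing property — shape is hexagon — holds for all the 'In' cases and none of the 'Out' cases.
(count=10, color=yellow, weight=18, material=wood, shape=square): shape is square, does not pass → Out. (count=12, color=green, weight=7, material=wood, shape=triangle): shape is triangle, does not pass → Out.

Out, Out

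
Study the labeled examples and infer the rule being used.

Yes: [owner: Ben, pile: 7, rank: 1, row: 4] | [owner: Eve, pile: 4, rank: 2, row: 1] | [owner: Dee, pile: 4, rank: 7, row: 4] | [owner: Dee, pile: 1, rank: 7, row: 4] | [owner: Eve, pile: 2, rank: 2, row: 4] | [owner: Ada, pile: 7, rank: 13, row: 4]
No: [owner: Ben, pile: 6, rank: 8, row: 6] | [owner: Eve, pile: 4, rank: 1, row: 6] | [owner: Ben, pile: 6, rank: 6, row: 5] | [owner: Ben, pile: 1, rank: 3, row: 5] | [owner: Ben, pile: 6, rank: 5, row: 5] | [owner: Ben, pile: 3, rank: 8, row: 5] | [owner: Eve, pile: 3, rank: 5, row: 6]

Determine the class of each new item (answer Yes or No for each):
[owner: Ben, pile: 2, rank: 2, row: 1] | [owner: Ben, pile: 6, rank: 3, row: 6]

The simplest hypothesis consistent with all the labels is: row ≤ 4.
Yes: [owner: Ben, pile: 2, rank: 2, row: 1], since row = 1. No: [owner: Ben, pile: 6, rank: 3, row: 6], since row = 6.

Yes, No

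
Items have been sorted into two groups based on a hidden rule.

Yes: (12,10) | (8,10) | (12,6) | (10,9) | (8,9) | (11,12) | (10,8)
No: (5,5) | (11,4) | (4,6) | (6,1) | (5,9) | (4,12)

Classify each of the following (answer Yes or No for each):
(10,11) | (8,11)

Yes, Yes

One predicate separates the groups cleanly: sum ≥ 17.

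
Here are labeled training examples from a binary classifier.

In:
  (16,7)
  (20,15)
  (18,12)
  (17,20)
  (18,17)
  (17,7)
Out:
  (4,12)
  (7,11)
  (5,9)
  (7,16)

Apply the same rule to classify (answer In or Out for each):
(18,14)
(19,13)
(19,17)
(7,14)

In, In, In, Out

The classifier is using: first ≥ 9.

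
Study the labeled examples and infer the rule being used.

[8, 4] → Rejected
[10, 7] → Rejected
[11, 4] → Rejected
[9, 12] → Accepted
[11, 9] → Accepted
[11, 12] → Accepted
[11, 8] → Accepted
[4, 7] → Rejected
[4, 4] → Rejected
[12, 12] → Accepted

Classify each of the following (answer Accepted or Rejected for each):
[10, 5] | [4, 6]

Rejected, Rejected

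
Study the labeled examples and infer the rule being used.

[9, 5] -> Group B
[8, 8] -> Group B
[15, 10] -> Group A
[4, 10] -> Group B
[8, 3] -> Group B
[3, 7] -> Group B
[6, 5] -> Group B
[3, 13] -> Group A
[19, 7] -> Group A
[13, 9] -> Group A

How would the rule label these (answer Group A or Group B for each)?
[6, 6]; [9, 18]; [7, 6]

Group B, Group A, Group B

The common property of the 'Group A' items is: max ≥ 13. No 'Group B' item has it.
Group B: [6, 6], since max 6.
Group A: [9, 18], since max 18.
Group B: [7, 6], since max 7.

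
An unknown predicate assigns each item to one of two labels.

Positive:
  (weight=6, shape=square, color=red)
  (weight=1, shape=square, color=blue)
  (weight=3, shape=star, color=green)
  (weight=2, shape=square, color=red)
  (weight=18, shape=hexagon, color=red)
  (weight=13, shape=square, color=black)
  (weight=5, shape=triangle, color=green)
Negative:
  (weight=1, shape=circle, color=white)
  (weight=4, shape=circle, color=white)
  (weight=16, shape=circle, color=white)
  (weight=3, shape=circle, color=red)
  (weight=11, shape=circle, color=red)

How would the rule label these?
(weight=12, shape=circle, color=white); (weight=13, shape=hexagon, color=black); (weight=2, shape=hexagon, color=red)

'Positive' ⟺ shape is not circle.

Negative, Positive, Positive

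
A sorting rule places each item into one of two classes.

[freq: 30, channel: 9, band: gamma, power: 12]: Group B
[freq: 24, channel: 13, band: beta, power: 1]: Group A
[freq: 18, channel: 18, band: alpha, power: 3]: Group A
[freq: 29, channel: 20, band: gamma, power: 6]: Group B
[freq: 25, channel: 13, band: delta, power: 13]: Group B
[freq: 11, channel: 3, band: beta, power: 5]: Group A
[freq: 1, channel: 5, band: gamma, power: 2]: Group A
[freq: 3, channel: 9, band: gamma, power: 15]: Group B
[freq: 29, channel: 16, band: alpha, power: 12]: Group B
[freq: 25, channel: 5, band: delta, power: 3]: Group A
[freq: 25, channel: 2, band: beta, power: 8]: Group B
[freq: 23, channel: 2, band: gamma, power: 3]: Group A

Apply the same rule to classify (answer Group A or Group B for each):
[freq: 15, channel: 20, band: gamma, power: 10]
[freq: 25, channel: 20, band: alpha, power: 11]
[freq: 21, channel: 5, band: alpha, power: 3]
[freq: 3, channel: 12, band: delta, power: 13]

Every 'Group A' example satisfies: power ≤ 5. None of the 'Group B' examples do.

Group B, Group B, Group A, Group B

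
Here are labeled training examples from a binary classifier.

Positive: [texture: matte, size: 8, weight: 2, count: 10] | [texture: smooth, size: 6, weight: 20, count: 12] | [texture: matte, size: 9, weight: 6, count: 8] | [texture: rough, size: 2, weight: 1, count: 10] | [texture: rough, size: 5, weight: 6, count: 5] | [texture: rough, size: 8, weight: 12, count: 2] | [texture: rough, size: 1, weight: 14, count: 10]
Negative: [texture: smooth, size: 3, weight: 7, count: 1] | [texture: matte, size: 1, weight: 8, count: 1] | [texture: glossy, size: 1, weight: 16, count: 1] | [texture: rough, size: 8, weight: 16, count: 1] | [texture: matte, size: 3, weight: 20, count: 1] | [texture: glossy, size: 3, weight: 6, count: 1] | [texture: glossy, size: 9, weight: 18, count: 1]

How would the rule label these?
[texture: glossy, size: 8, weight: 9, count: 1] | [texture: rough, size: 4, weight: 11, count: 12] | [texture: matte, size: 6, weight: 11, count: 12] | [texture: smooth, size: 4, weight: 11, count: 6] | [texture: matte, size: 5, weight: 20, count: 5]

The rule appears to be: count ≥ 2.
[texture: glossy, size: 8, weight: 9, count: 1]: count = 1, lacks this property → Negative. [texture: rough, size: 4, weight: 11, count: 12]: count = 12, satisfies this → Positive. [texture: matte, size: 6, weight: 11, count: 12]: count = 12, satisfies this → Positive. [texture: smooth, size: 4, weight: 11, count: 6]: count = 6, satisfies this → Positive. [texture: matte, size: 5, weight: 20, count: 5]: count = 5, satisfies this → Positive.

Negative, Positive, Positive, Positive, Positive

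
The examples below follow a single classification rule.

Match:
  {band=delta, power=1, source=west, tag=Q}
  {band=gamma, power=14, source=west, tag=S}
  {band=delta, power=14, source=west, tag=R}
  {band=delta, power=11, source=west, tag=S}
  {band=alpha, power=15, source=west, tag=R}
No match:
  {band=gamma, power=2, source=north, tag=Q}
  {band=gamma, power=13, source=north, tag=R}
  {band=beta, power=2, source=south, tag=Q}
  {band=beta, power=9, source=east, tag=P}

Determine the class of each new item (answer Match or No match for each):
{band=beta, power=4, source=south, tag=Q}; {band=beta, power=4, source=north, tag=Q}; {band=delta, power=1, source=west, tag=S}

No match, No match, Match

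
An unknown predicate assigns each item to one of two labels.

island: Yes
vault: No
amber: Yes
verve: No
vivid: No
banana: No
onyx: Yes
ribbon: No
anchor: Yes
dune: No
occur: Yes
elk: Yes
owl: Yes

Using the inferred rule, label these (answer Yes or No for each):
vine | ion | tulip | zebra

Looking at the examples, the only property every 'Yes' case has and every 'No' case lacks is: starts with a vowel.
vine: starts with 'v' — lacks this property, so No. ion: starts with 'i' — satisfies this, so Yes. tulip: starts with 't' — lacks this property, so No. zebra: starts with 'z' — lacks this property, so No.

No, Yes, No, No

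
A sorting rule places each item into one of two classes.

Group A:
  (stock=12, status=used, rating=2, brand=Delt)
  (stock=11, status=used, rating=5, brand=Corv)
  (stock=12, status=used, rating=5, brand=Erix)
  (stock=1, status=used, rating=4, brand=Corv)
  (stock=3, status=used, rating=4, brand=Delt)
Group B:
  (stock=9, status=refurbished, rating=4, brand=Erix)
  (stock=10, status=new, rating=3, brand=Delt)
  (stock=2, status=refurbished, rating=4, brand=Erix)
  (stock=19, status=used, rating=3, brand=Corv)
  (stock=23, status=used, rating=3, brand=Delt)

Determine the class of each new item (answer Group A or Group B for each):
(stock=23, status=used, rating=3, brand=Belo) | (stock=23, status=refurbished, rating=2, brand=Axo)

The common property of the 'Group A' items is: status is used AND stock ≤ 12. No 'Group B' item has it.
(stock=23, status=used, rating=3, brand=Belo) — status is used, stock = 23, hence Group B.
(stock=23, status=refurbished, rating=2, brand=Axo) — status is refurbished, stock = 23, hence Group B.

Group B, Group B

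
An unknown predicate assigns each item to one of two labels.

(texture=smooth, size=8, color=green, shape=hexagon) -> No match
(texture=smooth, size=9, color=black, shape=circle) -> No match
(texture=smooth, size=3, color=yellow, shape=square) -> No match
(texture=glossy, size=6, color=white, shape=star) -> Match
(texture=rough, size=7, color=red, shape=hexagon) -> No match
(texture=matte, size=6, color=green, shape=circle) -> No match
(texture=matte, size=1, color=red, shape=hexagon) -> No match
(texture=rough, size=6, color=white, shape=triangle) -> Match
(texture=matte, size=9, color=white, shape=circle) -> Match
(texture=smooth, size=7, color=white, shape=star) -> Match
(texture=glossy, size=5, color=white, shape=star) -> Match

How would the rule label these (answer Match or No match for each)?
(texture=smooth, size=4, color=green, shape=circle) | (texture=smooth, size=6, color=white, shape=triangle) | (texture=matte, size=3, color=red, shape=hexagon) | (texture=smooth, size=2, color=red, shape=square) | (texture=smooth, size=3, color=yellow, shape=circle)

One predicate separates the groups cleanly: color is white.
(texture=smooth, size=4, color=green, shape=circle) → color is green → No match.
(texture=smooth, size=6, color=white, shape=triangle) → color is white → Match.
(texture=matte, size=3, color=red, shape=hexagon) → color is red → No match.
(texture=smooth, size=2, color=red, shape=square) → color is red → No match.
(texture=smooth, size=3, color=yellow, shape=circle) → color is yellow → No match.

No match, Match, No match, No match, No match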